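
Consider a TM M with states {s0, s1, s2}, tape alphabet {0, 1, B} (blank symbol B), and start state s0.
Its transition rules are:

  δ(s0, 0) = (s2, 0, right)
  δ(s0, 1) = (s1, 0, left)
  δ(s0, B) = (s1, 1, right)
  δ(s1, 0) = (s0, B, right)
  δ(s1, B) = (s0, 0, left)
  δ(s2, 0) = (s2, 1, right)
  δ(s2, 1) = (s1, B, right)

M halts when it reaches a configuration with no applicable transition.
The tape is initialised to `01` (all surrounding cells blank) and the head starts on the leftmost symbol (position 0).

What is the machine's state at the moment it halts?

s2

s0 | [0]1BBBB   read 0 → write 0, move right, go to s2
s2 | 0[1]BBBB   read 1 → write B, move right, go to s1
s1 | 0B[B]BBB   read B → write 0, move left, go to s0
s0 | 0[B]0BBB   read B → write 1, move right, go to s1
s1 | 01[0]BBB   read 0 → write B, move right, go to s0
s0 | 01B[B]BB   read B → write 1, move right, go to s1
s1 | 01B1[B]B   read B → write 0, move left, go to s0
s0 | 01B[1]0B   read 1 → write 0, move left, go to s1
s1 | 01[B]00B   read B → write 0, move left, go to s0
s0 | 0[1]000B   read 1 → write 0, move left, go to s1
s1 | [0]0000B   read 0 → write B, move right, go to s0
s0 | B[0]000B   read 0 → write 0, move right, go to s2
s2 | B0[0]00B   read 0 → write 1, move right, go to s2
s2 | B01[0]0B   read 0 → write 1, move right, go to s2
s2 | B011[0]B   read 0 → write 1, move right, go to s2
s2 | B0111[B]
No transition is defined for (s2, B); M halts in state s2.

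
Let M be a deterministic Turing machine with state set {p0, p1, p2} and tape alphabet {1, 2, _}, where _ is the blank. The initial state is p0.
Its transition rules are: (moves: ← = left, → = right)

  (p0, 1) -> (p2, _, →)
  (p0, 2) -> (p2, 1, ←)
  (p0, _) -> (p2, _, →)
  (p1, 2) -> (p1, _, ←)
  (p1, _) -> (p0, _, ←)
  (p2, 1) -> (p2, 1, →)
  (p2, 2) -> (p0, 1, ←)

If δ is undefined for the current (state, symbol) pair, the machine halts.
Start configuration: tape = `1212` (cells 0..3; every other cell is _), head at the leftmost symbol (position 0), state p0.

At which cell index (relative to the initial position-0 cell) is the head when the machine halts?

state=p0 head=0 tape=[1]212_   (p0,1)→(p2,_,→)
state=p2 head=1 tape=_[2]12_   (p2,2)→(p0,1,←)
state=p0 head=0 tape=[_]112_   (p0,_)→(p2,_,→)
state=p2 head=1 tape=_[1]12_   (p2,1)→(p2,1,→)
state=p2 head=2 tape=_1[1]2_   (p2,1)→(p2,1,→)
state=p2 head=3 tape=_11[2]_   (p2,2)→(p0,1,←)
state=p0 head=2 tape=_1[1]1_   (p0,1)→(p2,_,→)
state=p2 head=3 tape=_1_[1]_   (p2,1)→(p2,1,→)
state=p2 head=4 tape=_1_1[_]
At halt the head is at cell 4.

4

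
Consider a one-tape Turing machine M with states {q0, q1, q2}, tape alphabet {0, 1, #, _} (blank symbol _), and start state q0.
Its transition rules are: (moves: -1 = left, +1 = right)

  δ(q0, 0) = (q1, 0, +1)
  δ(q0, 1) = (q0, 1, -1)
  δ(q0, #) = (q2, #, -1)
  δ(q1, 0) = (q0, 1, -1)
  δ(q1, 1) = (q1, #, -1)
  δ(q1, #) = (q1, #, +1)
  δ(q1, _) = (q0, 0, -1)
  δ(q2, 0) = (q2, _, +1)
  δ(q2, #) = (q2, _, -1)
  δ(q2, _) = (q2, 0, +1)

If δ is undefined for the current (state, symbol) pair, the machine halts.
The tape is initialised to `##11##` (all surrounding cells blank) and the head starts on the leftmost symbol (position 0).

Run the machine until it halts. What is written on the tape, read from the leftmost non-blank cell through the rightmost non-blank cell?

state=q0 head=0 tape=_[#]#11##   (q0,#)→(q2,#,-1)
state=q2 head=-1 tape=[_]##11##   (q2,_)→(q2,0,+1)
state=q2 head=0 tape=0[#]#11##   (q2,#)→(q2,_,-1)
state=q2 head=-1 tape=[0]_#11##   (q2,0)→(q2,_,+1)
state=q2 head=0 tape=_[_]#11##   (q2,_)→(q2,0,+1)
state=q2 head=1 tape=_0[#]11##   (q2,#)→(q2,_,-1)
state=q2 head=0 tape=_[0]_11##   (q2,0)→(q2,_,+1)
state=q2 head=1 tape=__[_]11##   (q2,_)→(q2,0,+1)
state=q2 head=2 tape=__0[1]1##
The non-blank tape span at halt is 011##.

011##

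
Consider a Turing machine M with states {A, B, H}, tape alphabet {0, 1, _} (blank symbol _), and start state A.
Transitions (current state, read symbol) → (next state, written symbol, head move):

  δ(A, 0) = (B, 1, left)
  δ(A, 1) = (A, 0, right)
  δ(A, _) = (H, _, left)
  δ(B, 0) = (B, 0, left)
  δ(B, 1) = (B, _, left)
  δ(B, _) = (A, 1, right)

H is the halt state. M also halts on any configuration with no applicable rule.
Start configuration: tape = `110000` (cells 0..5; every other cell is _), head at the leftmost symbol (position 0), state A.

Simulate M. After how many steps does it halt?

state=A head=0 tape=__[1]10000   (A,1)→(A,0,right)
state=A head=1 tape=__0[1]0000   (A,1)→(A,0,right)
state=A head=2 tape=__00[0]000   (A,0)→(B,1,left)
state=B head=1 tape=__0[0]1000   (B,0)→(B,0,left)
state=B head=0 tape=__[0]01000   (B,0)→(B,0,left)
state=B head=-1 tape=_[_]001000   (B,_)→(A,1,right)
state=A head=0 tape=_1[0]01000   (A,0)→(B,1,left)
state=B head=-1 tape=_[1]101000   (B,1)→(B,_,left)
state=B head=-2 tape=[_]_101000   (B,_)→(A,1,right)
state=A head=-1 tape=1[_]101000   (A,_)→(H,_,left)
state=H head=-2 tape=[1]_101000
M halts after 10 transitions.

10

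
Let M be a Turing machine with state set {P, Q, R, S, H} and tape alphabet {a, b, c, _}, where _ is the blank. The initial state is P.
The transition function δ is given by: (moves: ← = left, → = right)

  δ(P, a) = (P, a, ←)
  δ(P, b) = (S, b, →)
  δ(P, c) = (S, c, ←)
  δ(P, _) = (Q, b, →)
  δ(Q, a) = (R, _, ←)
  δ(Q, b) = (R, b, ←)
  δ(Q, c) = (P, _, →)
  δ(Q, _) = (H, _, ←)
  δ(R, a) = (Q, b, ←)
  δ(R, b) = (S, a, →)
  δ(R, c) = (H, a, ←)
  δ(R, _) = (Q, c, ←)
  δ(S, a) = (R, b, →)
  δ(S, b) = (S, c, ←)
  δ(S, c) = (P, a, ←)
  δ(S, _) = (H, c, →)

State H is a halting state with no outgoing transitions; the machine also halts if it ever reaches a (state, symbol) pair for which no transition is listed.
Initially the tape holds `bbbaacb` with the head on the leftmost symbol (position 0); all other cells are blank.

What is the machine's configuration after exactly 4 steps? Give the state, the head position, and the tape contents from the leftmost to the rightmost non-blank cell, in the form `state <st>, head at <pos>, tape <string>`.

P | _[b]bbaacb   read b → write b, move →, go to S
S | _b[b]baacb   read b → write c, move ←, go to S
S | _[b]cbaacb   read b → write c, move ←, go to S
S | [_]ccbaacb   read _ → write c, move →, go to H
H | c[c]cbaacb
After 4 steps: state H, head at 0, tape cccbaacb.

state H, head at 0, tape cccbaacb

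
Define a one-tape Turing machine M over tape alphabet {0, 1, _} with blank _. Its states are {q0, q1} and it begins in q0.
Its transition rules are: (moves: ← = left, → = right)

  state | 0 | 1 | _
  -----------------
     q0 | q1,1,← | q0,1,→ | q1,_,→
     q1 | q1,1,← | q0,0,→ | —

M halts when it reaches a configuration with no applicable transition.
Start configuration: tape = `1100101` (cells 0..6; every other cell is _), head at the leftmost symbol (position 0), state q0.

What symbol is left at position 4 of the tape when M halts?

state=q0 head=0 tape=[1]100101__   (q0,1)→(q0,1,→)
state=q0 head=1 tape=1[1]00101__   (q0,1)→(q0,1,→)
state=q0 head=2 tape=11[0]0101__   (q0,0)→(q1,1,←)
state=q1 head=1 tape=1[1]10101__   (q1,1)→(q0,0,→)
state=q0 head=2 tape=10[1]0101__   (q0,1)→(q0,1,→)
state=q0 head=3 tape=101[0]101__   (q0,0)→(q1,1,←)
state=q1 head=2 tape=10[1]1101__   (q1,1)→(q0,0,→)
state=q0 head=3 tape=100[1]101__   (q0,1)→(q0,1,→)
state=q0 head=4 tape=1001[1]01__   (q0,1)→(q0,1,→)
state=q0 head=5 tape=10011[0]1__   (q0,0)→(q1,1,←)
state=q1 head=4 tape=1001[1]11__   (q1,1)→(q0,0,→)
state=q0 head=5 tape=10010[1]1__   (q0,1)→(q0,1,→)
state=q0 head=6 tape=100101[1]__   (q0,1)→(q0,1,→)
state=q0 head=7 tape=1001011[_]_   (q0,_)→(q1,_,→)
state=q1 head=8 tape=1001011_[_]
Cell 4 holds 0 when M halts.

0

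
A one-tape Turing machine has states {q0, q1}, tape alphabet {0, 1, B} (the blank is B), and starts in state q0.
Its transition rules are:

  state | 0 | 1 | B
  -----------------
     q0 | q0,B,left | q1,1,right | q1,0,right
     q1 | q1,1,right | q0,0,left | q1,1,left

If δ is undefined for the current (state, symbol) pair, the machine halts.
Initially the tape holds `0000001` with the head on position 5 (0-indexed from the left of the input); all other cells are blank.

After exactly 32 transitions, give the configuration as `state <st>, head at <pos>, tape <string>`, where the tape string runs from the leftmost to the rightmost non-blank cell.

state=q0 head=5 tape=B00000[0]1   (q0,0)→(q0,B,left)
state=q0 head=4 tape=B0000[0]B1   (q0,0)→(q0,B,left)
state=q0 head=3 tape=B000[0]BB1   (q0,0)→(q0,B,left)
state=q0 head=2 tape=B00[0]BBB1   (q0,0)→(q0,B,left)
state=q0 head=1 tape=B0[0]BBBB1   (q0,0)→(q0,B,left)
state=q0 head=0 tape=B[0]BBBBB1   (q0,0)→(q0,B,left)
state=q0 head=-1 tape=[B]BBBBBB1   (q0,B)→(q1,0,right)
state=q1 head=0 tape=0[B]BBBBB1   (q1,B)→(q1,1,left)
state=q1 head=-1 tape=[0]1BBBBB1   (q1,0)→(q1,1,right)
state=q1 head=0 tape=1[1]BBBBB1   (q1,1)→(q0,0,left)
state=q0 head=-1 tape=[1]0BBBBB1   (q0,1)→(q1,1,right)
state=q1 head=0 tape=1[0]BBBBB1   (q1,0)→(q1,1,right)
state=q1 head=1 tape=11[B]BBBB1   (q1,B)→(q1,1,left)
state=q1 head=0 tape=1[1]1BBBB1   (q1,1)→(q0,0,left)
state=q0 head=-1 tape=[1]01BBBB1   (q0,1)→(q1,1,right)
state=q1 head=0 tape=1[0]1BBBB1   (q1,0)→(q1,1,right)
state=q1 head=1 tape=11[1]BBBB1   (q1,1)→(q0,0,left)
state=q0 head=0 tape=1[1]0BBBB1   (q0,1)→(q1,1,right)
state=q1 head=1 tape=11[0]BBBB1   (q1,0)→(q1,1,right)
state=q1 head=2 tape=111[B]BBB1   (q1,B)→(q1,1,left)
state=q1 head=1 tape=11[1]1BBB1   (q1,1)→(q0,0,left)
state=q0 head=0 tape=1[1]01BBB1   (q0,1)→(q1,1,right)
state=q1 head=1 tape=11[0]1BBB1   (q1,0)→(q1,1,right)
state=q1 head=2 tape=111[1]BBB1   (q1,1)→(q0,0,left)
state=q0 head=1 tape=11[1]0BBB1   (q0,1)→(q1,1,right)
state=q1 head=2 tape=111[0]BBB1   (q1,0)→(q1,1,right)
state=q1 head=3 tape=1111[B]BB1   (q1,B)→(q1,1,left)
state=q1 head=2 tape=111[1]1BB1   (q1,1)→(q0,0,left)
state=q0 head=1 tape=11[1]01BB1   (q0,1)→(q1,1,right)
state=q1 head=2 tape=111[0]1BB1   (q1,0)→(q1,1,right)
state=q1 head=3 tape=1111[1]BB1   (q1,1)→(q0,0,left)
state=q0 head=2 tape=111[1]0BB1   (q0,1)→(q1,1,right)
state=q1 head=3 tape=1111[0]BB1
After 32 steps: state q1, head at 3, tape 11110BB1.

state q1, head at 3, tape 11110BB1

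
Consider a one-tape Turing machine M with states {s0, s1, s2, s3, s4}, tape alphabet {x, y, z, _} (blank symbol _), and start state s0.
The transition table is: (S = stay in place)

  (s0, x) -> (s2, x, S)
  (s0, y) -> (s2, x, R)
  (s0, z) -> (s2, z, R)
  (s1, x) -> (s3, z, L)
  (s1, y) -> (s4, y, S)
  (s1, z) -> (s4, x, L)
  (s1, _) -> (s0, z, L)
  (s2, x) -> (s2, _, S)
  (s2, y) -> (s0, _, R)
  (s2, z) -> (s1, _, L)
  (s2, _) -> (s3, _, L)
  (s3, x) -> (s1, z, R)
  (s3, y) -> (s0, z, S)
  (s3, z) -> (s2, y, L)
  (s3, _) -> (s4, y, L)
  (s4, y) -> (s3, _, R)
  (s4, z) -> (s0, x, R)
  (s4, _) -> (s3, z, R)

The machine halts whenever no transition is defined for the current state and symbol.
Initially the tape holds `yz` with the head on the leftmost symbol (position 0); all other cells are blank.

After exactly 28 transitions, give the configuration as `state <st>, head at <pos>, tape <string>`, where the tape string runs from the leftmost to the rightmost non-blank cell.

s0 | ___[y]z   read y → write x, move R, go to s2
s2 | ___x[z]   read z → write _, move L, go to s1
s1 | ___[x]_   read x → write z, move L, go to s3
s3 | __[_]z_   read _ → write y, move L, go to s4
s4 | _[_]yz_   read _ → write z, move R, go to s3
s3 | _z[y]z_   read y → write z, move S, go to s0
s0 | _z[z]z_   read z → write z, move R, go to s2
s2 | _zz[z]_   read z → write _, move L, go to s1
s1 | _z[z]__   read z → write x, move L, go to s4
s4 | _[z]x__   read z → write x, move R, go to s0
s0 | _x[x]__   read x → write x, move S, go to s2
s2 | _x[x]__   read x → write _, move S, go to s2
s2 | _x[_]__   read _ → write _, move L, go to s3
s3 | _[x]___   read x → write z, move R, go to s1
s1 | _z[_]__   read _ → write z, move L, go to s0
s0 | _[z]z__   read z → write z, move R, go to s2
s2 | _z[z]__   read z → write _, move L, go to s1
s1 | _[z]___   read z → write x, move L, go to s4
s4 | [_]x___   read _ → write z, move R, go to s3
s3 | z[x]___   read x → write z, move R, go to s1
s1 | zz[_]__   read _ → write z, move L, go to s0
s0 | z[z]z__   read z → write z, move R, go to s2
s2 | zz[z]__   read z → write _, move L, go to s1
s1 | z[z]___   read z → write x, move L, go to s4
s4 | [z]x___   read z → write x, move R, go to s0
s0 | x[x]___   read x → write x, move S, go to s2
s2 | x[x]___   read x → write _, move S, go to s2
s2 | x[_]___   read _ → write _, move L, go to s3
s3 | [x]____
After 28 steps: state s3, head at -3, tape x.

state s3, head at -3, tape x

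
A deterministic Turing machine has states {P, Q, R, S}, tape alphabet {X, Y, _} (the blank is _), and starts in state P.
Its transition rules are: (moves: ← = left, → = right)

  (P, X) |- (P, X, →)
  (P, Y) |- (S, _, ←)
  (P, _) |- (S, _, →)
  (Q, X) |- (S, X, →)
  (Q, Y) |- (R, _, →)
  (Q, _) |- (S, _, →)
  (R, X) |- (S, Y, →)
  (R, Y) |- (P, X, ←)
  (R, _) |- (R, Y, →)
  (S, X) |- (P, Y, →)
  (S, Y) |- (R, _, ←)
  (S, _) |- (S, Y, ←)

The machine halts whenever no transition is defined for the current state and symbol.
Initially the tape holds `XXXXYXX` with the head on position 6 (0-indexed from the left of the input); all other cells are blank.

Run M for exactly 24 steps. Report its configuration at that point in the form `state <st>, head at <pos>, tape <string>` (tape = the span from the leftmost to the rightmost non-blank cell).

state P, head at 6, tape XXXXXX__X

state=P head=6 tape=XXXXYX[X]__   (P,X)→(P,X,→)
state=P head=7 tape=XXXXYXX[_]_   (P,_)→(S,_,→)
state=S head=8 tape=XXXXYXX_[_]   (S,_)→(S,Y,←)
state=S head=7 tape=XXXXYXX[_]Y   (S,_)→(S,Y,←)
state=S head=6 tape=XXXXYX[X]YY   (S,X)→(P,Y,→)
state=P head=7 tape=XXXXYXY[Y]Y   (P,Y)→(S,_,←)
state=S head=6 tape=XXXXYX[Y]_Y   (S,Y)→(R,_,←)
state=R head=5 tape=XXXXY[X]__Y   (R,X)→(S,Y,→)
state=S head=6 tape=XXXXYY[_]_Y   (S,_)→(S,Y,←)
state=S head=5 tape=XXXXY[Y]Y_Y   (S,Y)→(R,_,←)
state=R head=4 tape=XXXX[Y]_Y_Y   (R,Y)→(P,X,←)
state=P head=3 tape=XXX[X]X_Y_Y   (P,X)→(P,X,→)
state=P head=4 tape=XXXX[X]_Y_Y   (P,X)→(P,X,→)
state=P head=5 tape=XXXXX[_]Y_Y   (P,_)→(S,_,→)
state=S head=6 tape=XXXXX_[Y]_Y   (S,Y)→(R,_,←)
state=R head=5 tape=XXXXX[_]__Y   (R,_)→(R,Y,→)
state=R head=6 tape=XXXXXY[_]_Y   (R,_)→(R,Y,→)
state=R head=7 tape=XXXXXYY[_]Y   (R,_)→(R,Y,→)
state=R head=8 tape=XXXXXYYY[Y]   (R,Y)→(P,X,←)
state=P head=7 tape=XXXXXYY[Y]X   (P,Y)→(S,_,←)
state=S head=6 tape=XXXXXY[Y]_X   (S,Y)→(R,_,←)
state=R head=5 tape=XXXXX[Y]__X   (R,Y)→(P,X,←)
state=P head=4 tape=XXXX[X]X__X   (P,X)→(P,X,→)
state=P head=5 tape=XXXXX[X]__X   (P,X)→(P,X,→)
state=P head=6 tape=XXXXXX[_]_X
After 24 steps: state P, head at 6, tape XXXXXX__X.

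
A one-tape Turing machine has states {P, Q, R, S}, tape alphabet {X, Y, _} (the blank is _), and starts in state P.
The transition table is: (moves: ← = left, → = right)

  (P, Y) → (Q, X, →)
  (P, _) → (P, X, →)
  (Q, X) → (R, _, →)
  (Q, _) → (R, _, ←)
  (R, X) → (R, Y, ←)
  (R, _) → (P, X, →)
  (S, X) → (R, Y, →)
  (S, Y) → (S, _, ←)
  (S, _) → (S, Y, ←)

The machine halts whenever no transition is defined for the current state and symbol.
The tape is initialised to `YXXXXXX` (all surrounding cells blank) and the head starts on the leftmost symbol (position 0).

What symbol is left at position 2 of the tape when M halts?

state=P head=0 tape=_[Y]XXXXXX_   (P,Y)→(Q,X,→)
state=Q head=1 tape=_X[X]XXXXX_   (Q,X)→(R,_,→)
state=R head=2 tape=_X_[X]XXXX_   (R,X)→(R,Y,←)
state=R head=1 tape=_X[_]YXXXX_   (R,_)→(P,X,→)
state=P head=2 tape=_XX[Y]XXXX_   (P,Y)→(Q,X,→)
state=Q head=3 tape=_XXX[X]XXX_   (Q,X)→(R,_,→)
state=R head=4 tape=_XXX_[X]XX_   (R,X)→(R,Y,←)
state=R head=3 tape=_XXX[_]YXX_   (R,_)→(P,X,→)
state=P head=4 tape=_XXXX[Y]XX_   (P,Y)→(Q,X,→)
state=Q head=5 tape=_XXXXX[X]X_   (Q,X)→(R,_,→)
state=R head=6 tape=_XXXXX_[X]_   (R,X)→(R,Y,←)
state=R head=5 tape=_XXXXX[_]Y_   (R,_)→(P,X,→)
state=P head=6 tape=_XXXXXX[Y]_   (P,Y)→(Q,X,→)
state=Q head=7 tape=_XXXXXXX[_]   (Q,_)→(R,_,←)
state=R head=6 tape=_XXXXXX[X]_   (R,X)→(R,Y,←)
state=R head=5 tape=_XXXXX[X]Y_   (R,X)→(R,Y,←)
state=R head=4 tape=_XXXX[X]YY_   (R,X)→(R,Y,←)
state=R head=3 tape=_XXX[X]YYY_   (R,X)→(R,Y,←)
state=R head=2 tape=_XX[X]YYYY_   (R,X)→(R,Y,←)
state=R head=1 tape=_X[X]YYYYY_   (R,X)→(R,Y,←)
state=R head=0 tape=_[X]YYYYYY_   (R,X)→(R,Y,←)
state=R head=-1 tape=[_]YYYYYYY_   (R,_)→(P,X,→)
state=P head=0 tape=X[Y]YYYYYY_   (P,Y)→(Q,X,→)
state=Q head=1 tape=XX[Y]YYYYY_
Cell 2 holds Y when M halts.

Y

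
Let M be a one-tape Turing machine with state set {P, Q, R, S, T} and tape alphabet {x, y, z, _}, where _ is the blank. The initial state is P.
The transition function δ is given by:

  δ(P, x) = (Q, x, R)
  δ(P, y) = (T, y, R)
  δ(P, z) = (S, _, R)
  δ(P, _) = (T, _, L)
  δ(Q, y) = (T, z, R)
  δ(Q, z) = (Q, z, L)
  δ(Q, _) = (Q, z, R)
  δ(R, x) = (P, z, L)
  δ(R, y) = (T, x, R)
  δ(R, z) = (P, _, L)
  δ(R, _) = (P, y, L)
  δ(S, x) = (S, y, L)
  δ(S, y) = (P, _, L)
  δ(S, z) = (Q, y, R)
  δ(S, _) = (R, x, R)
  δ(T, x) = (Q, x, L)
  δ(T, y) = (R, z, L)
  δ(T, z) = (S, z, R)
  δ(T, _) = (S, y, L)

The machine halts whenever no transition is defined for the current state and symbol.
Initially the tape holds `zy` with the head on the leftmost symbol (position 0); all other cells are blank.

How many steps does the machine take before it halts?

P | ___[z]y   read z → write _, move R, go to S
S | ____[y]   read y → write _, move L, go to P
P | ___[_]_   read _ → write _, move L, go to T
T | __[_]__   read _ → write y, move L, go to S
S | _[_]y__   read _ → write x, move R, go to R
R | _x[y]__   read y → write x, move R, go to T
T | _xx[_]_   read _ → write y, move L, go to S
S | _x[x]y_   read x → write y, move L, go to S
S | _[x]yy_   read x → write y, move L, go to S
S | [_]yyy_   read _ → write x, move R, go to R
R | x[y]yy_   read y → write x, move R, go to T
T | xx[y]y_   read y → write z, move L, go to R
R | x[x]zy_   read x → write z, move L, go to P
P | [x]zzy_   read x → write x, move R, go to Q
Q | x[z]zy_   read z → write z, move L, go to Q
Q | [x]zzy_
M halts after 15 transitions.

15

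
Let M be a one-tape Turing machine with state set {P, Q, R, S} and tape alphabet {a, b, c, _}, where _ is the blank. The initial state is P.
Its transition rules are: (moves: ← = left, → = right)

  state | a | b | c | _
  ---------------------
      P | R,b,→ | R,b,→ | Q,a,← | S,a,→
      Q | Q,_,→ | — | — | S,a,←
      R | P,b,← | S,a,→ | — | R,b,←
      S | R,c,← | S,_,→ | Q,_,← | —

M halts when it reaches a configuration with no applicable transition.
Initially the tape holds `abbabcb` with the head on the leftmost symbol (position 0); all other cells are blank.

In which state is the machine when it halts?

state=P head=0 tape=[a]bbabcb   (P,a)→(R,b,→)
state=R head=1 tape=b[b]babcb   (R,b)→(S,a,→)
state=S head=2 tape=ba[b]abcb   (S,b)→(S,_,→)
state=S head=3 tape=ba_[a]bcb   (S,a)→(R,c,←)
state=R head=2 tape=ba[_]cbcb   (R,_)→(R,b,←)
state=R head=1 tape=b[a]bcbcb   (R,a)→(P,b,←)
state=P head=0 tape=[b]bbcbcb   (P,b)→(R,b,→)
state=R head=1 tape=b[b]bcbcb   (R,b)→(S,a,→)
state=S head=2 tape=ba[b]cbcb   (S,b)→(S,_,→)
state=S head=3 tape=ba_[c]bcb   (S,c)→(Q,_,←)
state=Q head=2 tape=ba[_]_bcb   (Q,_)→(S,a,←)
state=S head=1 tape=b[a]a_bcb   (S,a)→(R,c,←)
state=R head=0 tape=[b]ca_bcb   (R,b)→(S,a,→)
state=S head=1 tape=a[c]a_bcb   (S,c)→(Q,_,←)
state=Q head=0 tape=[a]_a_bcb   (Q,a)→(Q,_,→)
state=Q head=1 tape=_[_]a_bcb   (Q,_)→(S,a,←)
state=S head=0 tape=[_]aa_bcb
No transition is defined for (S, _); M halts in state S.

S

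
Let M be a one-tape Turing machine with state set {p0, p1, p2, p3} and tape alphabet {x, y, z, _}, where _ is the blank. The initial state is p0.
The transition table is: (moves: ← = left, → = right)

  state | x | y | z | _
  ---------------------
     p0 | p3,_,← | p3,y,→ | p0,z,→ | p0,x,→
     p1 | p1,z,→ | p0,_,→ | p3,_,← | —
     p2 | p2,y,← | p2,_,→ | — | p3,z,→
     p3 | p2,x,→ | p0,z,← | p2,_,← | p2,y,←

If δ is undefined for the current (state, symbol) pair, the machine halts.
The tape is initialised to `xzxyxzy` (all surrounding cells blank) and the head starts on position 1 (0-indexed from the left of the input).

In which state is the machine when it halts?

p2

p0 | _x[z]xyxzy   read z → write z, move →, go to p0
p0 | _xz[x]yxzy   read x → write _, move ←, go to p3
p3 | _x[z]_yxzy   read z → write _, move ←, go to p2
p2 | _[x]__yxzy   read x → write y, move ←, go to p2
p2 | [_]y__yxzy   read _ → write z, move →, go to p3
p3 | z[y]__yxzy   read y → write z, move ←, go to p0
p0 | [z]z__yxzy   read z → write z, move →, go to p0
p0 | z[z]__yxzy   read z → write z, move →, go to p0
p0 | zz[_]_yxzy   read _ → write x, move →, go to p0
p0 | zzx[_]yxzy   read _ → write x, move →, go to p0
p0 | zzxx[y]xzy   read y → write y, move →, go to p3
p3 | zzxxy[x]zy   read x → write x, move →, go to p2
p2 | zzxxyx[z]y
No transition is defined for (p2, z); M halts in state p2.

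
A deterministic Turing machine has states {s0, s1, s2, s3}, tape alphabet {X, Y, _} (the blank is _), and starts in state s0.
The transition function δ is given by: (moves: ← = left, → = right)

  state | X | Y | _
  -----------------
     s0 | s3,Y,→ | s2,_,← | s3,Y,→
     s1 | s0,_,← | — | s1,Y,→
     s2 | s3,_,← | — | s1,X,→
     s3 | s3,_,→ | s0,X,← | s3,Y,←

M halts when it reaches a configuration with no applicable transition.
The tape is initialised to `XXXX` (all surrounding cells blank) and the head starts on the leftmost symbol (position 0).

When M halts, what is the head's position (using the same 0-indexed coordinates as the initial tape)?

state=s0 head=0 tape=_[X]XXX__   (s0,X)→(s3,Y,→)
state=s3 head=1 tape=_Y[X]XX__   (s3,X)→(s3,_,→)
state=s3 head=2 tape=_Y_[X]X__   (s3,X)→(s3,_,→)
state=s3 head=3 tape=_Y__[X]__   (s3,X)→(s3,_,→)
state=s3 head=4 tape=_Y___[_]_   (s3,_)→(s3,Y,←)
state=s3 head=3 tape=_Y__[_]Y_   (s3,_)→(s3,Y,←)
state=s3 head=2 tape=_Y_[_]YY_   (s3,_)→(s3,Y,←)
state=s3 head=1 tape=_Y[_]YYY_   (s3,_)→(s3,Y,←)
state=s3 head=0 tape=_[Y]YYYY_   (s3,Y)→(s0,X,←)
state=s0 head=-1 tape=[_]XYYYY_   (s0,_)→(s3,Y,→)
state=s3 head=0 tape=Y[X]YYYY_   (s3,X)→(s3,_,→)
state=s3 head=1 tape=Y_[Y]YYY_   (s3,Y)→(s0,X,←)
state=s0 head=0 tape=Y[_]XYYY_   (s0,_)→(s3,Y,→)
state=s3 head=1 tape=YY[X]YYY_   (s3,X)→(s3,_,→)
state=s3 head=2 tape=YY_[Y]YY_   (s3,Y)→(s0,X,←)
state=s0 head=1 tape=YY[_]XYY_   (s0,_)→(s3,Y,→)
state=s3 head=2 tape=YYY[X]YY_   (s3,X)→(s3,_,→)
state=s3 head=3 tape=YYY_[Y]Y_   (s3,Y)→(s0,X,←)
state=s0 head=2 tape=YYY[_]XY_   (s0,_)→(s3,Y,→)
state=s3 head=3 tape=YYYY[X]Y_   (s3,X)→(s3,_,→)
state=s3 head=4 tape=YYYY_[Y]_   (s3,Y)→(s0,X,←)
state=s0 head=3 tape=YYYY[_]X_   (s0,_)→(s3,Y,→)
state=s3 head=4 tape=YYYYY[X]_   (s3,X)→(s3,_,→)
state=s3 head=5 tape=YYYYY_[_]   (s3,_)→(s3,Y,←)
state=s3 head=4 tape=YYYYY[_]Y   (s3,_)→(s3,Y,←)
state=s3 head=3 tape=YYYY[Y]YY   (s3,Y)→(s0,X,←)
state=s0 head=2 tape=YYY[Y]XYY   (s0,Y)→(s2,_,←)
state=s2 head=1 tape=YY[Y]_XYY
At halt the head is at cell 1.

1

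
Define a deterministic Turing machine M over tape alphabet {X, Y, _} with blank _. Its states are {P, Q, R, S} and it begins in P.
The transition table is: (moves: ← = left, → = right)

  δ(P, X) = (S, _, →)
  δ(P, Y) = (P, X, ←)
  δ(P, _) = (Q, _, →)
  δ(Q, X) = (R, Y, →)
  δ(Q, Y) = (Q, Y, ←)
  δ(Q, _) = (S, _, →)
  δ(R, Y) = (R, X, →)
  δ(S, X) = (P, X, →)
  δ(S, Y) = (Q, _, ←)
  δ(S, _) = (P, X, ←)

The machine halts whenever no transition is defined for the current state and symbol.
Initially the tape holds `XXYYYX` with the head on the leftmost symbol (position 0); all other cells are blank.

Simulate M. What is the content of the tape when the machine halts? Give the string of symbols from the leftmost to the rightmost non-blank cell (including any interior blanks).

X_Y

state=P head=0 tape=[X]XYYYX__   (P,X)→(S,_,→)
state=S head=1 tape=_[X]YYYX__   (S,X)→(P,X,→)
state=P head=2 tape=_X[Y]YYX__   (P,Y)→(P,X,←)
state=P head=1 tape=_[X]XYYX__   (P,X)→(S,_,→)
state=S head=2 tape=__[X]YYX__   (S,X)→(P,X,→)
state=P head=3 tape=__X[Y]YX__   (P,Y)→(P,X,←)
state=P head=2 tape=__[X]XYX__   (P,X)→(S,_,→)
state=S head=3 tape=___[X]YX__   (S,X)→(P,X,→)
state=P head=4 tape=___X[Y]X__   (P,Y)→(P,X,←)
state=P head=3 tape=___[X]XX__   (P,X)→(S,_,→)
state=S head=4 tape=____[X]X__   (S,X)→(P,X,→)
state=P head=5 tape=____X[X]__   (P,X)→(S,_,→)
state=S head=6 tape=____X_[_]_   (S,_)→(P,X,←)
state=P head=5 tape=____X[_]X_   (P,_)→(Q,_,→)
state=Q head=6 tape=____X_[X]_   (Q,X)→(R,Y,→)
state=R head=7 tape=____X_Y[_]
The non-blank tape span at halt is X_Y.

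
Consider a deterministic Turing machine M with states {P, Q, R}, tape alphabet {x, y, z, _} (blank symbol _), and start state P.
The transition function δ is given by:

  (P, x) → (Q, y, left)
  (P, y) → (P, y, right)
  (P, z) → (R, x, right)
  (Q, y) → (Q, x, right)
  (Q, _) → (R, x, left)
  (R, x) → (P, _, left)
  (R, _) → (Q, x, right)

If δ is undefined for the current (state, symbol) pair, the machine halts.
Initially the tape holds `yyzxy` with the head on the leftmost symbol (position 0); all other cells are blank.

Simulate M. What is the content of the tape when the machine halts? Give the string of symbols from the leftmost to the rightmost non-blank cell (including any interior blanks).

xxy_xxy

P | __[y]yzxy   read y → write y, move right, go to P
P | __y[y]zxy   read y → write y, move right, go to P
P | __yy[z]xy   read z → write x, move right, go to R
R | __yyx[x]y   read x → write _, move left, go to P
P | __yy[x]_y   read x → write y, move left, go to Q
Q | __y[y]y_y   read y → write x, move right, go to Q
Q | __yx[y]_y   read y → write x, move right, go to Q
Q | __yxx[_]y   read _ → write x, move left, go to R
R | __yx[x]xy   read x → write _, move left, go to P
P | __y[x]_xy   read x → write y, move left, go to Q
Q | __[y]y_xy   read y → write x, move right, go to Q
Q | __x[y]_xy   read y → write x, move right, go to Q
Q | __xx[_]xy   read _ → write x, move left, go to R
R | __x[x]xxy   read x → write _, move left, go to P
P | __[x]_xxy   read x → write y, move left, go to Q
Q | _[_]y_xxy   read _ → write x, move left, go to R
R | [_]xy_xxy   read _ → write x, move right, go to Q
Q | x[x]y_xxy
The non-blank tape span at halt is xxy_xxy.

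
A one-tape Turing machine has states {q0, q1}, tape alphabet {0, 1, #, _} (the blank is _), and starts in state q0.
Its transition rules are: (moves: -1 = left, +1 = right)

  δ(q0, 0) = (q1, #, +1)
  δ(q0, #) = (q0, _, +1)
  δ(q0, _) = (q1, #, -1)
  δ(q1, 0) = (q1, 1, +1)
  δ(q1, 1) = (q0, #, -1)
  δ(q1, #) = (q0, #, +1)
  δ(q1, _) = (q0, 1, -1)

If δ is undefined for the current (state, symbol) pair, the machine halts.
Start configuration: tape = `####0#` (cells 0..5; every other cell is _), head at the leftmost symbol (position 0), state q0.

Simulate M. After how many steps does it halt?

12

q0 | [#]###0#__   read # → write _, move +1, go to q0
q0 | _[#]##0#__   read # → write _, move +1, go to q0
q0 | __[#]#0#__   read # → write _, move +1, go to q0
q0 | ___[#]0#__   read # → write _, move +1, go to q0
q0 | ____[0]#__   read 0 → write #, move +1, go to q1
q1 | ____#[#]__   read # → write #, move +1, go to q0
q0 | ____##[_]_   read _ → write #, move -1, go to q1
q1 | ____#[#]#_   read # → write #, move +1, go to q0
q0 | ____##[#]_   read # → write _, move +1, go to q0
q0 | ____##_[_]   read _ → write #, move -1, go to q1
q1 | ____##[_]#   read _ → write 1, move -1, go to q0
q0 | ____#[#]1#   read # → write _, move +1, go to q0
q0 | ____#_[1]#
M halts after 12 transitions.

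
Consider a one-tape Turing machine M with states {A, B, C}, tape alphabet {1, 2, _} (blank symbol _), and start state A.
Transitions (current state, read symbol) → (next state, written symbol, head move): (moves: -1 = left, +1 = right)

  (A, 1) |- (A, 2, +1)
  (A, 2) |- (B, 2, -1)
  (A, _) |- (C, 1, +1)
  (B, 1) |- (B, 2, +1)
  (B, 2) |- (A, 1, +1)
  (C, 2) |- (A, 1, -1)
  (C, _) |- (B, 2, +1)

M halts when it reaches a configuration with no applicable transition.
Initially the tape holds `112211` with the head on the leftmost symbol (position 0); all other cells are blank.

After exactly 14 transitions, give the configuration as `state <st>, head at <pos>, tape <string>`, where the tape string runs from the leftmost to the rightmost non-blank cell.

state B, head at 8, tape 22212212

A | [1]12211___   read 1 → write 2, move +1, go to A
A | 2[1]2211___   read 1 → write 2, move +1, go to A
A | 22[2]211___   read 2 → write 2, move -1, go to B
B | 2[2]2211___   read 2 → write 1, move +1, go to A
A | 21[2]211___   read 2 → write 2, move -1, go to B
B | 2[1]2211___   read 1 → write 2, move +1, go to B
B | 22[2]211___   read 2 → write 1, move +1, go to A
A | 221[2]11___   read 2 → write 2, move -1, go to B
B | 22[1]211___   read 1 → write 2, move +1, go to B
B | 222[2]11___   read 2 → write 1, move +1, go to A
A | 2221[1]1___   read 1 → write 2, move +1, go to A
A | 22212[1]___   read 1 → write 2, move +1, go to A
A | 222122[_]__   read _ → write 1, move +1, go to C
C | 2221221[_]_   read _ → write 2, move +1, go to B
B | 22212212[_]
After 14 steps: state B, head at 8, tape 22212212.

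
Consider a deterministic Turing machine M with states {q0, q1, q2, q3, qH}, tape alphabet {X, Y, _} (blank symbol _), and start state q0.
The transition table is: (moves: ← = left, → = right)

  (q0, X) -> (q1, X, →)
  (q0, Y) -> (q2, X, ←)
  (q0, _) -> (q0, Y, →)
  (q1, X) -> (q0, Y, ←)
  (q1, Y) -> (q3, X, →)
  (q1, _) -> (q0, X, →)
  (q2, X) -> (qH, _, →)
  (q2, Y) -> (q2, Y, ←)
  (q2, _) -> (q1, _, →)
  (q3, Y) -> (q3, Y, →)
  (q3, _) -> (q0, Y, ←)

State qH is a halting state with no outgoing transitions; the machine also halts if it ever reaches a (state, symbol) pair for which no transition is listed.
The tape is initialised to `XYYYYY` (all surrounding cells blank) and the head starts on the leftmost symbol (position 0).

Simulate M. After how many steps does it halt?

state=q0 head=0 tape=[X]YYYYY_   (q0,X)→(q1,X,→)
state=q1 head=1 tape=X[Y]YYYY_   (q1,Y)→(q3,X,→)
state=q3 head=2 tape=XX[Y]YYY_   (q3,Y)→(q3,Y,→)
state=q3 head=3 tape=XXY[Y]YY_   (q3,Y)→(q3,Y,→)
state=q3 head=4 tape=XXYY[Y]Y_   (q3,Y)→(q3,Y,→)
state=q3 head=5 tape=XXYYY[Y]_   (q3,Y)→(q3,Y,→)
state=q3 head=6 tape=XXYYYY[_]   (q3,_)→(q0,Y,←)
state=q0 head=5 tape=XXYYY[Y]Y   (q0,Y)→(q2,X,←)
state=q2 head=4 tape=XXYY[Y]XY   (q2,Y)→(q2,Y,←)
state=q2 head=3 tape=XXY[Y]YXY   (q2,Y)→(q2,Y,←)
state=q2 head=2 tape=XX[Y]YYXY   (q2,Y)→(q2,Y,←)
state=q2 head=1 tape=X[X]YYYXY   (q2,X)→(qH,_,→)
state=qH head=2 tape=X_[Y]YYXY
M halts after 12 transitions.

12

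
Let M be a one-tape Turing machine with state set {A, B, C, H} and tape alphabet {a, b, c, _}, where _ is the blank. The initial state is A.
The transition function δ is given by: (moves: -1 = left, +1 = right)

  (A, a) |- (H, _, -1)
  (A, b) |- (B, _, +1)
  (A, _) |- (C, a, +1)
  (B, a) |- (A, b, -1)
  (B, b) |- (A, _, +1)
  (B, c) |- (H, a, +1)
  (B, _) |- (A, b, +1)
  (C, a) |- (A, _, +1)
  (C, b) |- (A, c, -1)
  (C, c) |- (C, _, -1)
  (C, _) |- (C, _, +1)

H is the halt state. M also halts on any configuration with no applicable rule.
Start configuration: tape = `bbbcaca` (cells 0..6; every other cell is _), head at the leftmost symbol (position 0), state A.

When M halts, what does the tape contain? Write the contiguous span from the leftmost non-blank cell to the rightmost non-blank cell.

aaca

state=A head=0 tape=[b]bbcaca   (A,b)→(B,_,+1)
state=B head=1 tape=_[b]bcaca   (B,b)→(A,_,+1)
state=A head=2 tape=__[b]caca   (A,b)→(B,_,+1)
state=B head=3 tape=___[c]aca   (B,c)→(H,a,+1)
state=H head=4 tape=___a[a]ca
The non-blank tape span at halt is aaca.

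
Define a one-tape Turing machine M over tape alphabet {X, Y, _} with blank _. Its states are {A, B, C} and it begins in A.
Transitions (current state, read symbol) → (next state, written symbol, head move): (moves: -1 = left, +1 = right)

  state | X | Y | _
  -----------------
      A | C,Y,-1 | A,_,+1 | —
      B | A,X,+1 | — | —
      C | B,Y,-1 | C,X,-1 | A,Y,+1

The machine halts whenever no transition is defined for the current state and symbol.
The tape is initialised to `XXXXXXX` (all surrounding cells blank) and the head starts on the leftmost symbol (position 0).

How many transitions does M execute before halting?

A | _[X]XXXXXX_   read X → write Y, move -1, go to C
C | [_]YXXXXXX_   read _ → write Y, move +1, go to A
A | Y[Y]XXXXXX_   read Y → write _, move +1, go to A
A | Y_[X]XXXXX_   read X → write Y, move -1, go to C
C | Y[_]YXXXXX_   read _ → write Y, move +1, go to A
A | YY[Y]XXXXX_   read Y → write _, move +1, go to A
A | YY_[X]XXXX_   read X → write Y, move -1, go to C
C | YY[_]YXXXX_   read _ → write Y, move +1, go to A
A | YYY[Y]XXXX_   read Y → write _, move +1, go to A
A | YYY_[X]XXX_   read X → write Y, move -1, go to C
C | YYY[_]YXXX_   read _ → write Y, move +1, go to A
A | YYYY[Y]XXX_   read Y → write _, move +1, go to A
A | YYYY_[X]XX_   read X → write Y, move -1, go to C
C | YYYY[_]YXX_   read _ → write Y, move +1, go to A
A | YYYYY[Y]XX_   read Y → write _, move +1, go to A
A | YYYYY_[X]X_   read X → write Y, move -1, go to C
C | YYYYY[_]YX_   read _ → write Y, move +1, go to A
A | YYYYYY[Y]X_   read Y → write _, move +1, go to A
A | YYYYYY_[X]_   read X → write Y, move -1, go to C
C | YYYYYY[_]Y_   read _ → write Y, move +1, go to A
A | YYYYYYY[Y]_   read Y → write _, move +1, go to A
A | YYYYYYY_[_]
M halts after 21 transitions.

21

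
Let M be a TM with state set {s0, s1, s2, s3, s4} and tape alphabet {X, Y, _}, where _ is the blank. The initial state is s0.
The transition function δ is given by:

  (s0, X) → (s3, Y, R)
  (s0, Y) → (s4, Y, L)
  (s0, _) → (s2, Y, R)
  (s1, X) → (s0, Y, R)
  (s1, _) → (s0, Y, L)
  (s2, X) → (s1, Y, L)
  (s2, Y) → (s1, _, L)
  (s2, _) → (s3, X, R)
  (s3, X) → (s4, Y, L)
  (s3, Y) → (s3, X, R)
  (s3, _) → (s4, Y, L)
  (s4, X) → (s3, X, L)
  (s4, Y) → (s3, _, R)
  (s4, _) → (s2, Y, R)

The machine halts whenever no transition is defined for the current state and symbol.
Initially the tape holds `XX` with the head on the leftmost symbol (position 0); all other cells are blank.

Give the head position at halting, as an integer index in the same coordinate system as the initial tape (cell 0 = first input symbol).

state=s0 head=0 tape=_[X]X_   (s0,X)→(s3,Y,R)
state=s3 head=1 tape=_Y[X]_   (s3,X)→(s4,Y,L)
state=s4 head=0 tape=_[Y]Y_   (s4,Y)→(s3,_,R)
state=s3 head=1 tape=__[Y]_   (s3,Y)→(s3,X,R)
state=s3 head=2 tape=__X[_]   (s3,_)→(s4,Y,L)
state=s4 head=1 tape=__[X]Y   (s4,X)→(s3,X,L)
state=s3 head=0 tape=_[_]XY   (s3,_)→(s4,Y,L)
state=s4 head=-1 tape=[_]YXY   (s4,_)→(s2,Y,R)
state=s2 head=0 tape=Y[Y]XY   (s2,Y)→(s1,_,L)
state=s1 head=-1 tape=[Y]_XY
At halt the head is at cell -1.

-1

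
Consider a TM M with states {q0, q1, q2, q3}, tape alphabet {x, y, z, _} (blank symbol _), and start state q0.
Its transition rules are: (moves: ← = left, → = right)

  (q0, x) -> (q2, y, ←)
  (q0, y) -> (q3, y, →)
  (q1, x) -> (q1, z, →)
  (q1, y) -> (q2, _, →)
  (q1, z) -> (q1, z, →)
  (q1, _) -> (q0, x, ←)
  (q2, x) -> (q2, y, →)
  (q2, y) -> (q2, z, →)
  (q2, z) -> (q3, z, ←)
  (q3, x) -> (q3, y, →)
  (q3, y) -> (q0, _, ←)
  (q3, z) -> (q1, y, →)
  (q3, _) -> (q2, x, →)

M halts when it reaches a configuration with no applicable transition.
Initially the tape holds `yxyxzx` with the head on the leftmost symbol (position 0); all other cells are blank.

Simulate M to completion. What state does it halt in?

q2

state=q0 head=0 tape=[y]xyxzx   (q0,y)→(q3,y,→)
state=q3 head=1 tape=y[x]yxzx   (q3,x)→(q3,y,→)
state=q3 head=2 tape=yy[y]xzx   (q3,y)→(q0,_,←)
state=q0 head=1 tape=y[y]_xzx   (q0,y)→(q3,y,→)
state=q3 head=2 tape=yy[_]xzx   (q3,_)→(q2,x,→)
state=q2 head=3 tape=yyx[x]zx   (q2,x)→(q2,y,→)
state=q2 head=4 tape=yyxy[z]x   (q2,z)→(q3,z,←)
state=q3 head=3 tape=yyx[y]zx   (q3,y)→(q0,_,←)
state=q0 head=2 tape=yy[x]_zx   (q0,x)→(q2,y,←)
state=q2 head=1 tape=y[y]y_zx   (q2,y)→(q2,z,→)
state=q2 head=2 tape=yz[y]_zx   (q2,y)→(q2,z,→)
state=q2 head=3 tape=yzz[_]zx
No transition is defined for (q2, _); M halts in state q2.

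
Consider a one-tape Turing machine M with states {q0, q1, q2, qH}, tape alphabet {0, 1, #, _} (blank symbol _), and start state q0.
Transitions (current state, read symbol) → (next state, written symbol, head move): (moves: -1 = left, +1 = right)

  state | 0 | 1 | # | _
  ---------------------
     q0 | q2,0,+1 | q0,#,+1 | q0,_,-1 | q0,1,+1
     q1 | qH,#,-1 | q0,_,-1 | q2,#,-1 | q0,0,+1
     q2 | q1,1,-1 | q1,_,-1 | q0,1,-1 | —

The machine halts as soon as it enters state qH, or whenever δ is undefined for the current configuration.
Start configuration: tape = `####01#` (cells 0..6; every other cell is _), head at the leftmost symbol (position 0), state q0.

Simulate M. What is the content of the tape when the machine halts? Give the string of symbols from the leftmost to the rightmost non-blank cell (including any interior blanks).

state=q0 head=0 tape=_[#]###01#   (q0,#)→(q0,_,-1)
state=q0 head=-1 tape=[_]_###01#   (q0,_)→(q0,1,+1)
state=q0 head=0 tape=1[_]###01#   (q0,_)→(q0,1,+1)
state=q0 head=1 tape=11[#]##01#   (q0,#)→(q0,_,-1)
state=q0 head=0 tape=1[1]_##01#   (q0,1)→(q0,#,+1)
state=q0 head=1 tape=1#[_]##01#   (q0,_)→(q0,1,+1)
state=q0 head=2 tape=1#1[#]#01#   (q0,#)→(q0,_,-1)
state=q0 head=1 tape=1#[1]_#01#   (q0,1)→(q0,#,+1)
state=q0 head=2 tape=1##[_]#01#   (q0,_)→(q0,1,+1)
state=q0 head=3 tape=1##1[#]01#   (q0,#)→(q0,_,-1)
state=q0 head=2 tape=1##[1]_01#   (q0,1)→(q0,#,+1)
state=q0 head=3 tape=1###[_]01#   (q0,_)→(q0,1,+1)
state=q0 head=4 tape=1###1[0]1#   (q0,0)→(q2,0,+1)
state=q2 head=5 tape=1###10[1]#   (q2,1)→(q1,_,-1)
state=q1 head=4 tape=1###1[0]_#   (q1,0)→(qH,#,-1)
state=qH head=3 tape=1###[1]#_#
The non-blank tape span at halt is 1###1#_#.

1###1#_#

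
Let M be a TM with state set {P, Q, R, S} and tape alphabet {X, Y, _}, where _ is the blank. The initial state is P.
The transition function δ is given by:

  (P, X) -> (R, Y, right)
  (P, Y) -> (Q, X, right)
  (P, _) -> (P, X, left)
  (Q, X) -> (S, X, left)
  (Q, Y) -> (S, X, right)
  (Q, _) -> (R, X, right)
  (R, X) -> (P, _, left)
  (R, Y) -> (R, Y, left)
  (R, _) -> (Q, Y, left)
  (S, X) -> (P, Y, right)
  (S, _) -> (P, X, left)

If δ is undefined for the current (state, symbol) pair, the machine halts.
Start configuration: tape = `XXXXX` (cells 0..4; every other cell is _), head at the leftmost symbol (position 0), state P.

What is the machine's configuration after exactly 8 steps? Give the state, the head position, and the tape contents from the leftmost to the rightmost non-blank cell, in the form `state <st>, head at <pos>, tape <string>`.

state S, head at 2, tape XXYXX

P | [X]XXXX   read X → write Y, move right, go to R
R | Y[X]XXX   read X → write _, move left, go to P
P | [Y]_XXX   read Y → write X, move right, go to Q
Q | X[_]XXX   read _ → write X, move right, go to R
R | XX[X]XX   read X → write _, move left, go to P
P | X[X]_XX   read X → write Y, move right, go to R
R | XY[_]XX   read _ → write Y, move left, go to Q
Q | X[Y]YXX   read Y → write X, move right, go to S
S | XX[Y]XX
After 8 steps: state S, head at 2, tape XXYXX.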